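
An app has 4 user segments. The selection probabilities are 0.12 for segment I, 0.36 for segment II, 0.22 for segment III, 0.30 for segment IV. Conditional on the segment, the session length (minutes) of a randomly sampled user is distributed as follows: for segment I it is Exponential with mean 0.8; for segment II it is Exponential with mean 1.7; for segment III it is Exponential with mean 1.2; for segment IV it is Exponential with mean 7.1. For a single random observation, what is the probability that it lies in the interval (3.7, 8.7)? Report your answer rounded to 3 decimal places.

Conditional on each segment, P(3.7 < X < 8.7): I: 0.00978473; II: 0.107451; III: 0.0450961; IV: 0.300197.
By total probability, P(3.7 < X < 8.7) = 0.12·0.00978473 + 0.36·0.107451 + 0.22·0.0450961 + 0.3·0.300197 = 0.139837.

0.140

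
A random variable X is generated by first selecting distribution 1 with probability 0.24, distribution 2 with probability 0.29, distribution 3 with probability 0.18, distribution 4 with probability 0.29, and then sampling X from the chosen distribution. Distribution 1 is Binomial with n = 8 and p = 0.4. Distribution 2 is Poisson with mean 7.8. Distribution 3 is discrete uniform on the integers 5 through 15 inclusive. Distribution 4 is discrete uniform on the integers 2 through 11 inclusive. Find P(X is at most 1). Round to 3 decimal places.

0.027

Conditional on each component, P(X ≤ 1): 1: 0.106376; 2: 0.00360567; 3: 0; 4: 0.
By total probability, P(X ≤ 1) = 0.24·0.106376 + 0.29·0.00360567 + 0.18·0 + 0.29·0 = 0.0265758.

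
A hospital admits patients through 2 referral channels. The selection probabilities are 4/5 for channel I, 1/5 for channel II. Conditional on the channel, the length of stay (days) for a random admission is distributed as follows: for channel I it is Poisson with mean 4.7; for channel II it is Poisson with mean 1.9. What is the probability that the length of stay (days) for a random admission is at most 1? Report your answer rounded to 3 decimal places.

0.128

Conditional on each channel, P(X ≤ 1): I: 0.0518431; II: 0.433749.
By total probability, P(X ≤ 1) = 0.8·0.0518431 + 0.2·0.433749 = 0.128224.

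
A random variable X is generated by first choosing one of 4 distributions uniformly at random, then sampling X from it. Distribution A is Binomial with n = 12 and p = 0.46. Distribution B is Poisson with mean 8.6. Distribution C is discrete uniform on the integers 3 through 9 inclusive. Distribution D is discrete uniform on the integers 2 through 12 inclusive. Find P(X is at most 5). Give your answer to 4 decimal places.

Conditional on each component, P(X ≤ 5): A: 0.498605; B: 0.142228; C: 0.428571; D: 0.363636.
By total probability, P(X ≤ 5) = 0.25·0.498605 + 0.25·0.142228 + 0.25·0.428571 + 0.25·0.363636 = 0.35826.

0.3583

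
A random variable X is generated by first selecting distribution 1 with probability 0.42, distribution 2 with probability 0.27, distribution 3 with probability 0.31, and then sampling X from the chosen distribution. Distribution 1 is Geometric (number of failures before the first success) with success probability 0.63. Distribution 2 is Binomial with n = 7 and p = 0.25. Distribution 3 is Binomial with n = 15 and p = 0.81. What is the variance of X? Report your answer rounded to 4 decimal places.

Per component, 1: μ=0.587302, E[X²]=1.27715; 2: μ=1.75, E[X²]=4.375; 3: μ=12.15, E[X²]=149.931.
E[X] = 0.42·0.587302 + 0.27·1.75 + 0.31·12.15 = 4.48567.
E[X²] = 0.42·1.27715 + 0.27·4.375 + 0.31·149.931 = 48.1963.
Var(X) = E[X²] − (E[X])² = 48.1963 − 20.1212 = 28.0751.

28.0751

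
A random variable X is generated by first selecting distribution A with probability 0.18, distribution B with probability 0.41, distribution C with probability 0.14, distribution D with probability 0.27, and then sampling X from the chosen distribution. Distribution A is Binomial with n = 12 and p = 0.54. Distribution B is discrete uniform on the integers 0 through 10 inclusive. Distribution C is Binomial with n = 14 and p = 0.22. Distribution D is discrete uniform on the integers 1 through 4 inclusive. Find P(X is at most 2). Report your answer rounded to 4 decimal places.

0.3012

Conditional on each component, P(X ≤ 2): A: 0.00951837; B: 0.272727; C: 0.376061; D: 0.5.
By total probability, P(X ≤ 2) = 0.18·0.00951837 + 0.41·0.272727 + 0.14·0.376061 + 0.27·0.5 = 0.30118.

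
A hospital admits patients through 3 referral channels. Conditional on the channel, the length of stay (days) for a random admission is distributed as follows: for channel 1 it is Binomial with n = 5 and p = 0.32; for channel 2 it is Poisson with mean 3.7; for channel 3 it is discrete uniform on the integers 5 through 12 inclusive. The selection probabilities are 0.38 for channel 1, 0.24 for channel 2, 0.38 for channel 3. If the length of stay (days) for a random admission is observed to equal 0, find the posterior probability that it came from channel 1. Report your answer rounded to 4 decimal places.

Likelihoods P(X=0 | ·): 1: 0.145393; 2: 0.0247235; 3: 0.
Posterior ∝ prior × likelihood. Numerator for 1: 0.38·0.145393 = 0.0552495.
Normalizing constant: 0.38·0.145393 + 0.24·0.0247235 + 0.38·0 = 0.0611831.
P(1 | observation) = 0.0552495 / 0.0611831 = 0.903018.

0.9030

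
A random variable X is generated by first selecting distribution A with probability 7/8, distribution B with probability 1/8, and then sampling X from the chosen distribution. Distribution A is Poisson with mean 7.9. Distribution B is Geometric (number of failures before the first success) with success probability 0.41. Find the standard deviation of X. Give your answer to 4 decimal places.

Per component, A: μ=7.9, E[X²]=70.31; B: μ=1.43902, E[X²]=5.58061.
E[X] = 0.875·7.9 + 0.125·1.43902 = 7.09238.
E[X²] = 0.875·70.31 + 0.125·5.58061 = 62.2188.
Var(X) = E[X²] − (E[X])² = 62.2188 − 50.3018 = 11.917.
SD(X) = √11.917 = 3.4521.

3.4521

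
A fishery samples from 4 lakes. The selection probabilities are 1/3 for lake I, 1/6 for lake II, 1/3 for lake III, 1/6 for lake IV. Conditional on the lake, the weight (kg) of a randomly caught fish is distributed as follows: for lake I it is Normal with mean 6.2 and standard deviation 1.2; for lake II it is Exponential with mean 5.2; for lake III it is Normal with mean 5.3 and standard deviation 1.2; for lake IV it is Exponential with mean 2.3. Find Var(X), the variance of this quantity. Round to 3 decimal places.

8.073

Per component, I: μ=6.2, E[X²]=39.88; II: μ=5.2, E[X²]=54.08; III: μ=5.3, E[X²]=29.53; IV: μ=2.3, E[X²]=10.58.
E[X] = 0.333333·6.2 + 0.166667·5.2 + 0.333333·5.3 + 0.166667·2.3 = 5.08333.
E[X²] = 0.333333·39.88 + 0.166667·54.08 + 0.333333·29.53 + 0.166667·10.58 = 33.9133.
Var(X) = E[X²] − (E[X])² = 33.9133 − 25.8403 = 8.07306.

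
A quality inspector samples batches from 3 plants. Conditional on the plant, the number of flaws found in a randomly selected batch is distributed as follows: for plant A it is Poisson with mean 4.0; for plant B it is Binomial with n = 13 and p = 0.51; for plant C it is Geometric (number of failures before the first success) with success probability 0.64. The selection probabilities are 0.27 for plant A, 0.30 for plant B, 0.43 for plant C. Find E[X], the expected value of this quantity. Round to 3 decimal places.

3.311

Component means — A: 4; B: 6.63; C: 0.5625.
E[X] = 0.27·4 + 0.3·6.63 + 0.43·0.5625 = 3.31087.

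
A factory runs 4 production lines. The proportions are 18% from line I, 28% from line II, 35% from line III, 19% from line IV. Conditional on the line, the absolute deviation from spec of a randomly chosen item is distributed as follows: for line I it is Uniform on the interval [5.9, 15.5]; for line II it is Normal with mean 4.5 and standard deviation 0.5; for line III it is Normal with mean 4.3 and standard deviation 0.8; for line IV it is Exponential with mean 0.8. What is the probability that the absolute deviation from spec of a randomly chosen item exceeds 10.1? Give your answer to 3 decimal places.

0.101

Conditional on each line, P(X > 10.1): I: 0.5625; II: 0; III: 2.08389e-13; IV: 3.28876e-06.
By total probability, P(X > 10.1) = 0.18·0.5625 + 0.28·0 + 0.35·2.08389e-13 + 0.19·3.28876e-06 = 0.101251.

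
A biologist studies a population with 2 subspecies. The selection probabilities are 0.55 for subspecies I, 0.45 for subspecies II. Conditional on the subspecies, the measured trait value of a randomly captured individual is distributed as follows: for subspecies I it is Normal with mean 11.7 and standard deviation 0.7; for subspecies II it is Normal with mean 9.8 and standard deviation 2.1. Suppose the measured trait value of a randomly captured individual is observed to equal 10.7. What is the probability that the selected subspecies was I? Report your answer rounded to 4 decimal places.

0.5916

Likelihoods f(10.7 | ·): I: 0.205426; II: 0.173303.
Posterior ∝ prior × likelihood. Numerator for I: 0.55·0.205426 = 0.112984.
Normalizing constant: 0.55·0.205426 + 0.45·0.173303 = 0.19097.
P(I | observation) = 0.112984 / 0.19097 = 0.591631.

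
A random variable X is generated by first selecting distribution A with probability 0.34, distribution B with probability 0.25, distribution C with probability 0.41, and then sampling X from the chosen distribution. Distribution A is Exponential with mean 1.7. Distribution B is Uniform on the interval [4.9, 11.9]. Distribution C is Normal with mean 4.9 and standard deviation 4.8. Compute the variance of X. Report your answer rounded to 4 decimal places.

Per component, A: μ=1.7, E[X²]=5.78; B: μ=8.4, E[X²]=74.6433; C: μ=4.9, E[X²]=47.05.
E[X] = 0.34·1.7 + 0.25·8.4 + 0.41·4.9 = 4.687.
E[X²] = 0.34·5.78 + 0.25·74.6433 + 0.41·47.05 = 39.9165.
Var(X) = E[X²] − (E[X])² = 39.9165 − 21.968 = 17.9486.

17.9486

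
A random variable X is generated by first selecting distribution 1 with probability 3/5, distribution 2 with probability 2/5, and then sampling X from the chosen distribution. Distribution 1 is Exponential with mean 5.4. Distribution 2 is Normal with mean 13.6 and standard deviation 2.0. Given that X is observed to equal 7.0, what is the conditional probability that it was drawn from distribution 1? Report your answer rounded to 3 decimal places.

Likelihoods f(7.0 | ·): 1: 0.0506561; 2: 0.000861284.
Posterior ∝ prior × likelihood. Numerator for 1: 0.6·0.0506561 = 0.0303937.
Normalizing constant: 0.6·0.0506561 + 0.4·0.000861284 = 0.0307382.
P(1 | observation) = 0.0303937 / 0.0307382 = 0.988792.

0.989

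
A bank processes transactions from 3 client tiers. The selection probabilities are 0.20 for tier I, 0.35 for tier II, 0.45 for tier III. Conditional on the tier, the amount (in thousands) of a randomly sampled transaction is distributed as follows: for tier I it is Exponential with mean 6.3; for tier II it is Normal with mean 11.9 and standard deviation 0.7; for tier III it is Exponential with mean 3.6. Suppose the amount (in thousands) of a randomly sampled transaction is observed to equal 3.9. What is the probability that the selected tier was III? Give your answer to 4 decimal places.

0.7122

Likelihoods f(3.9 | ·): I: 0.0854694; II: 2.47584e-29; III: 0.0940182.
Posterior ∝ prior × likelihood. Numerator for III: 0.45·0.0940182 = 0.0423082.
Normalizing constant: 0.2·0.0854694 + 0.35·2.47584e-29 + 0.45·0.0940182 = 0.0594021.
P(III | observation) = 0.0423082 / 0.0594021 = 0.712234.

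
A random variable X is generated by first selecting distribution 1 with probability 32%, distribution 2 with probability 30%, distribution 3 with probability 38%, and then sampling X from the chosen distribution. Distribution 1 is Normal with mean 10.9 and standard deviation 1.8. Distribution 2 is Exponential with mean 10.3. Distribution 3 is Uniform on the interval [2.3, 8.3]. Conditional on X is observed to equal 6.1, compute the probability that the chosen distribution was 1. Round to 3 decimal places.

0.025

Likelihoods f(6.1 | ·): 1: 0.0063311; 2: 0.0536981; 3: 0.166667.
Posterior ∝ prior × likelihood. Numerator for 1: 0.32·0.0063311 = 0.00202595.
Normalizing constant: 0.32·0.0063311 + 0.3·0.0536981 + 0.38·0.166667 = 0.0814687.
P(1 | observation) = 0.00202595 / 0.0814687 = 0.0248679.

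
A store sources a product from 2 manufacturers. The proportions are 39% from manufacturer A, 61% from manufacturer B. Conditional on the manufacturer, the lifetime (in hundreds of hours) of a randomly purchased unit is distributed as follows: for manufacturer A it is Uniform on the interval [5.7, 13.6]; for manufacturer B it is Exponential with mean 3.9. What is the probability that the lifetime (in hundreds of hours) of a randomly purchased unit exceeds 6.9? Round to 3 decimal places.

Conditional on each manufacturer, P(X > 6.9): A: 0.848101; B: 0.170464.
By total probability, P(X > 6.9) = 0.39·0.848101 + 0.61·0.170464 = 0.434743.

0.435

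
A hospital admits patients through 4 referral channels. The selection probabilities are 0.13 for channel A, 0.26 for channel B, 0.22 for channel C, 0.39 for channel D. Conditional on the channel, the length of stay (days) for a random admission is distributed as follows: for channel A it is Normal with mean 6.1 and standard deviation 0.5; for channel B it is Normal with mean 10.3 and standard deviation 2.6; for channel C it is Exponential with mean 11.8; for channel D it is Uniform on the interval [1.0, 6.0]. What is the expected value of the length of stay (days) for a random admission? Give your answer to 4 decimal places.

Component means — A: 6.1; B: 10.3; C: 11.8; D: 3.5.
E[X] = 0.13·6.1 + 0.26·10.3 + 0.22·11.8 + 0.39·3.5 = 7.432.

7.4320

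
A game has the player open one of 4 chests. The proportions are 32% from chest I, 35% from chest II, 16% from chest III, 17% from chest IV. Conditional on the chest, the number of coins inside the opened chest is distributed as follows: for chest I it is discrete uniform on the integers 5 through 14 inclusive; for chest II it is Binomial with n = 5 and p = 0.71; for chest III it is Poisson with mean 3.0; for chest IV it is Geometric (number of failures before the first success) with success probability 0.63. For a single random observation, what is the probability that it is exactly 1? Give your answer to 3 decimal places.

Conditional on each chest, P(X = 1): I: 0; II: 0.0251085; III: 0.149361; IV: 0.2331.
By total probability, P(X = 1) = 0.32·0 + 0.35·0.0251085 + 0.16·0.149361 + 0.17·0.2331 = 0.0723128.

0.072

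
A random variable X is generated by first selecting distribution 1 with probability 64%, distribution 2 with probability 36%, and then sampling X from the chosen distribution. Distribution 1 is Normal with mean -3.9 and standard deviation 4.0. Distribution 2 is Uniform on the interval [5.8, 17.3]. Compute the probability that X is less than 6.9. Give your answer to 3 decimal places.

0.672

Conditional on each component, P(X < 6.9): 1: 0.996533; 2: 0.0956522.
By total probability, P(X < 6.9) = 0.64·0.996533 + 0.36·0.0956522 = 0.672216.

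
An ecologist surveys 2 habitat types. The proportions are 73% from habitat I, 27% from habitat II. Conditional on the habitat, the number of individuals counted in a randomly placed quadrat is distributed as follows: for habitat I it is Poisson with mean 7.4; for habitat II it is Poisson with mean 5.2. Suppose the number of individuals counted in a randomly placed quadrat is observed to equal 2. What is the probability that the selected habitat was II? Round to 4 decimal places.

Likelihoods P(X=2 | ·): I: 0.0167361; II: 0.074584.
Posterior ∝ prior × likelihood. Numerator for II: 0.27·0.074584 = 0.0201377.
Normalizing constant: 0.73·0.0167361 + 0.27·0.074584 = 0.032355.
P(II | observation) = 0.0201377 / 0.032355 = 0.622397.

0.6224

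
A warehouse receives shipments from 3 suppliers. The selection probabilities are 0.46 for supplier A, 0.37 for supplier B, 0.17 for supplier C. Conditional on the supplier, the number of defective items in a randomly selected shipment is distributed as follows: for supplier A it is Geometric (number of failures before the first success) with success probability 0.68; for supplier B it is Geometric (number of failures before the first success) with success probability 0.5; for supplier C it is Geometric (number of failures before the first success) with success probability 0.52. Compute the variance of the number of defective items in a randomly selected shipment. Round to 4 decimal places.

1.4242

Per component, A: μ=0.470588, E[X²]=0.913495; B: μ=1, E[X²]=3; C: μ=0.923077, E[X²]=2.62722.
E[X] = 0.46·0.470588 + 0.37·1 + 0.17·0.923077 = 0.743394.
E[X²] = 0.46·0.913495 + 0.37·3 + 0.17·2.62722 = 1.97683.
Var(X) = E[X²] − (E[X])² = 1.97683 − 0.552634 = 1.4242.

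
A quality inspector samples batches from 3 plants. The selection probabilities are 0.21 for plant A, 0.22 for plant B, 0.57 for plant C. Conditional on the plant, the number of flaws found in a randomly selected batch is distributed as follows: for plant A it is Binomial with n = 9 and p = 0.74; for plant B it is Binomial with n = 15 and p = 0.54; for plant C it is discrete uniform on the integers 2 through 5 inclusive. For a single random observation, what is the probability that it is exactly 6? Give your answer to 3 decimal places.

Conditional on each plant, P(X = 6): A: 0.242432; B: 0.114442; C: 0.
By total probability, P(X = 6) = 0.21·0.242432 + 0.22·0.114442 + 0.57·0 = 0.076088.

0.076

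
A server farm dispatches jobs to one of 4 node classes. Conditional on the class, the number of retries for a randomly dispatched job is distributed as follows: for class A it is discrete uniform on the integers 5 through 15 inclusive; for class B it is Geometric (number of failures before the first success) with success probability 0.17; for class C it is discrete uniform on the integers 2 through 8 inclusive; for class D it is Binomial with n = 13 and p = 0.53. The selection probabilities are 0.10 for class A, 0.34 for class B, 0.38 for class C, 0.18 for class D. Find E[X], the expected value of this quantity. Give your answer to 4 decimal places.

5.8002

Component means — A: 10; B: 4.88235; C: 5; D: 6.89.
E[X] = 0.1·10 + 0.34·4.88235 + 0.38·5 + 0.18·6.89 = 5.8002.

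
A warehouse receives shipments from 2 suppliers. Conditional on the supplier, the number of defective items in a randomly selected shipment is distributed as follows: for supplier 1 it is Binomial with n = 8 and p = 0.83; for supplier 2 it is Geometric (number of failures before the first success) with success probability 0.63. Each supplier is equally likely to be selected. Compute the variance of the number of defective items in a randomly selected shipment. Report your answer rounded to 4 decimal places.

10.1893

Per component, 1: μ=6.64, E[X²]=45.2184; 2: μ=0.587302, E[X²]=1.27715.
E[X] = 0.5·6.64 + 0.5·0.587302 = 3.61365.
E[X²] = 0.5·45.2184 + 0.5·1.27715 = 23.2478.
Var(X) = E[X²] − (E[X])² = 23.2478 − 13.0585 = 10.1893.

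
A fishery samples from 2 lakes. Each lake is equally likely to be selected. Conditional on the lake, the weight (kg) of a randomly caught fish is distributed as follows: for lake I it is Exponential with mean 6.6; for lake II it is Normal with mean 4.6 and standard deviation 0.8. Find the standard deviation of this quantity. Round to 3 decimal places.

Per component, I: μ=6.6, E[X²]=87.12; II: μ=4.6, E[X²]=21.8.
E[X] = 0.5·6.6 + 0.5·4.6 = 5.6.
E[X²] = 0.5·87.12 + 0.5·21.8 = 54.46.
Var(X) = E[X²] − (E[X])² = 54.46 − 31.36 = 23.1.
SD(X) = √23.1 = 4.80625.

4.806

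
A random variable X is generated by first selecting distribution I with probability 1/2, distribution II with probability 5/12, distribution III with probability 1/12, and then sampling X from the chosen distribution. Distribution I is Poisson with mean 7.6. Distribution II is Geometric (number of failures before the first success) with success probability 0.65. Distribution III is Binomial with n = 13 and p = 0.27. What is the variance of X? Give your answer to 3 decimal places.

15.751

Per component, I: μ=7.6, E[X²]=65.36; II: μ=0.538462, E[X²]=1.11834; III: μ=3.51, E[X²]=14.8824.
E[X] = 0.5·7.6 + 0.416667·0.538462 + 0.0833333·3.51 = 4.31686.
E[X²] = 0.5·65.36 + 0.416667·1.11834 + 0.0833333·14.8824 = 34.3862.
Var(X) = E[X²] − (E[X])² = 34.3862 − 18.6353 = 15.7509.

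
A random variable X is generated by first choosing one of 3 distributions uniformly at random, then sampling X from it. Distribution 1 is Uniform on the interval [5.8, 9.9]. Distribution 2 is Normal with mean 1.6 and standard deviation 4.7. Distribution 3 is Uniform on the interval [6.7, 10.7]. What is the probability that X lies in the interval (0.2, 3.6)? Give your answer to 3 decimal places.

0.094

Conditional on each component, P(0.2 < X < 3.6): 1: 0; 2: 0.281875; 3: 0.
By total probability, P(0.2 < X < 3.6) = 0.333333·0 + 0.333333·0.281875 + 0.333333·0 = 0.0939584.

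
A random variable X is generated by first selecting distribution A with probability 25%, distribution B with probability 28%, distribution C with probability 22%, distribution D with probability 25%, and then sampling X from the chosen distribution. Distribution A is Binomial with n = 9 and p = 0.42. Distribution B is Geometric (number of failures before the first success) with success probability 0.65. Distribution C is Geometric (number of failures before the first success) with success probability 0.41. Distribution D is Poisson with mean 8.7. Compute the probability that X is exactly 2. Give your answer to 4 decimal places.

0.0903

Conditional on each component, P(X = 2): A: 0.140216; B: 0.079625; C: 0.142721; D: 0.00630444.
By total probability, P(X = 2) = 0.25·0.140216 + 0.28·0.079625 + 0.22·0.142721 + 0.25·0.00630444 = 0.0903237.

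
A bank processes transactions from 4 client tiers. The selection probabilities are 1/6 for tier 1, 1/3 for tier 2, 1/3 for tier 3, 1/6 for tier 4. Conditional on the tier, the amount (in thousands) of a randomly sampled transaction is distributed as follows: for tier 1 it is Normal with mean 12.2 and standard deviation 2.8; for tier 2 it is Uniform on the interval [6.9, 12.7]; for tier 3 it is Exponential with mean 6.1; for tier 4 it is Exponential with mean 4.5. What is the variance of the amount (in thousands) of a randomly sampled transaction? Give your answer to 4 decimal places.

25.2775

Per component, 1: μ=12.2, E[X²]=156.68; 2: μ=9.8, E[X²]=98.8433; 3: μ=6.1, E[X²]=74.42; 4: μ=4.5, E[X²]=40.5.
E[X] = 0.166667·12.2 + 0.333333·9.8 + 0.333333·6.1 + 0.166667·4.5 = 8.08333.
E[X²] = 0.166667·156.68 + 0.333333·98.8433 + 0.333333·74.42 + 0.166667·40.5 = 90.6178.
Var(X) = E[X²] − (E[X])² = 90.6178 − 65.3403 = 25.2775.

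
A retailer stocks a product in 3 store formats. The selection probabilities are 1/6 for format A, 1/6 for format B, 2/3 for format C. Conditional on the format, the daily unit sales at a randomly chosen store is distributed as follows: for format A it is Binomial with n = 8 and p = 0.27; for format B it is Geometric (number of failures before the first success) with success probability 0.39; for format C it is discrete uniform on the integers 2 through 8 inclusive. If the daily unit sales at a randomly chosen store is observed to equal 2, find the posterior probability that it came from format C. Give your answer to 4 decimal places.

0.5572

Likelihoods P(X=2 | ·): A: 0.308903; B: 0.145119; C: 0.142857.
Posterior ∝ prior × likelihood. Numerator for C: 0.666667·0.142857 = 0.0952381.
Normalizing constant: 0.166667·0.308903 + 0.166667·0.145119 + 0.666667·0.142857 = 0.170908.
P(C | observation) = 0.0952381 / 0.170908 = 0.557246.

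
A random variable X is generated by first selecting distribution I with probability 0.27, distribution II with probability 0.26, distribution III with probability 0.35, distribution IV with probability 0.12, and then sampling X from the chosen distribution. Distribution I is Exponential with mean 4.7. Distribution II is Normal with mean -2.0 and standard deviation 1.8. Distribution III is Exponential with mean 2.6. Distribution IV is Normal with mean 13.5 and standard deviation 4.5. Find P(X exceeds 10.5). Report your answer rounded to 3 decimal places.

0.125

Conditional on each component, P(X > 10.5): I: 0.107095; II: 1.89981e-12; III: 0.0176246; IV: 0.747507.
By total probability, P(X > 10.5) = 0.27·0.107095 + 0.26·1.89981e-12 + 0.35·0.0176246 + 0.12·0.747507 = 0.124785.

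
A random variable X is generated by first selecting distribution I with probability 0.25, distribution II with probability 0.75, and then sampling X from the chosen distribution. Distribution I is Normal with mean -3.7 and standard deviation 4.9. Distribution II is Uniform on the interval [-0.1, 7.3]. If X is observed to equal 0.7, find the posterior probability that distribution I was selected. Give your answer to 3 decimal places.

0.118

Likelihoods f(0.7 | ·): I: 0.0544028; II: 0.135135.
Posterior ∝ prior × likelihood. Numerator for I: 0.25·0.0544028 = 0.0136007.
Normalizing constant: 0.25·0.0544028 + 0.75·0.135135 = 0.114952.
P(I | observation) = 0.0136007 / 0.114952 = 0.118316.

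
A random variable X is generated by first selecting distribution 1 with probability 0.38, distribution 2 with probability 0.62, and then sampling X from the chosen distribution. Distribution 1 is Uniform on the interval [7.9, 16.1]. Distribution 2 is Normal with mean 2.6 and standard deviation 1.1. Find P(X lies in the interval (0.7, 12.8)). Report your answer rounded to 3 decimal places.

Conditional on each component, P(0.7 < X < 12.8): 1: 0.597561; 2: 0.957941.
By total probability, P(0.7 < X < 12.8) = 0.38·0.597561 + 0.62·0.957941 = 0.820996.

0.821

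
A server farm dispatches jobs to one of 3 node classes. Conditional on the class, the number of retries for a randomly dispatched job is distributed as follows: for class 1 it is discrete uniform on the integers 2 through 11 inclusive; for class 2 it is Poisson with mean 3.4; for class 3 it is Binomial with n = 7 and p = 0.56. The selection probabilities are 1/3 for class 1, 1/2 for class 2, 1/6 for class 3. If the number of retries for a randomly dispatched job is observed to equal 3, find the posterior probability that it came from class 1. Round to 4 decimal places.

Likelihoods P(X=3 | ·): 1: 0.1; 2: 0.218617; 3: 0.230379.
Posterior ∝ prior × likelihood. Numerator for 1: 0.333333·0.1 = 0.0333333.
Normalizing constant: 0.333333·0.1 + 0.5·0.218617 + 0.166667·0.230379 = 0.181038.
P(1 | observation) = 0.0333333 / 0.181038 = 0.184123.

0.1841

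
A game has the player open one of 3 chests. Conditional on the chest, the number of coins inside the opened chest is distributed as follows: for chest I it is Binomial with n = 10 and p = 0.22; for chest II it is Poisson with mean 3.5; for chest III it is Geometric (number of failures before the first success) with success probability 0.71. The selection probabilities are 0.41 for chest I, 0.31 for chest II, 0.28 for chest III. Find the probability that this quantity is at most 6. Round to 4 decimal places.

0.9791

Conditional on each chest, P(X ≤ 6): I: 0.99842; II: 0.934712; III: 0.999828.
By total probability, P(X ≤ 6) = 0.41·0.99842 + 0.31·0.934712 + 0.28·0.999828 = 0.979064.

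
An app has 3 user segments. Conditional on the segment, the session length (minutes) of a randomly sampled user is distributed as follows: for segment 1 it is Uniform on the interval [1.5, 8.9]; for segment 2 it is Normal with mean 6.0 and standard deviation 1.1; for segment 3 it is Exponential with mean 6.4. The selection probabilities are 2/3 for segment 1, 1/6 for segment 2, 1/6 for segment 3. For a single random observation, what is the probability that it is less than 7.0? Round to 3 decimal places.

0.743

Conditional on each segment, P(X < 7.0): 1: 0.743243; 2: 0.818349; 3: 0.665042.
By total probability, P(X < 7.0) = 0.666667·0.743243 + 0.166667·0.818349 + 0.166667·0.665042 = 0.742727.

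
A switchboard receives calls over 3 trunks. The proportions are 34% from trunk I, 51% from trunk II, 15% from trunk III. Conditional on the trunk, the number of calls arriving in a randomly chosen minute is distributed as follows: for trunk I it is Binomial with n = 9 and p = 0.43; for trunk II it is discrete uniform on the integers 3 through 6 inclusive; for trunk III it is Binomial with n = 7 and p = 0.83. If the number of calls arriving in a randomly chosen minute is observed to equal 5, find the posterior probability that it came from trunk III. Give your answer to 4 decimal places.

Likelihoods P(X=5 | ·): I: 0.195529; II: 0.25; III: 0.23906.
Posterior ∝ prior × likelihood. Numerator for III: 0.15·0.23906 = 0.0358591.
Normalizing constant: 0.34·0.195529 + 0.51·0.25 + 0.15·0.23906 = 0.229839.
P(III | observation) = 0.0358591 / 0.229839 = 0.156018.

0.1560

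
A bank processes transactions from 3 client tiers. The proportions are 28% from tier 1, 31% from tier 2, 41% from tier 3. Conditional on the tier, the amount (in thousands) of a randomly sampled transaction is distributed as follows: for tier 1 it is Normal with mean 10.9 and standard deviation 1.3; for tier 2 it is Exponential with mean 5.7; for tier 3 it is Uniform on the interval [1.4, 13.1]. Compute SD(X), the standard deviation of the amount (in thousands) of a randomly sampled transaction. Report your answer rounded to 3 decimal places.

4.405

Per component, 1: μ=10.9, E[X²]=120.5; 2: μ=5.7, E[X²]=64.98; 3: μ=7.25, E[X²]=63.97.
E[X] = 0.28·10.9 + 0.31·5.7 + 0.41·7.25 = 7.7915.
E[X²] = 0.28·120.5 + 0.31·64.98 + 0.41·63.97 = 80.1115.
Var(X) = E[X²] − (E[X])² = 80.1115 − 60.7075 = 19.404.
SD(X) = √19.404 = 4.405.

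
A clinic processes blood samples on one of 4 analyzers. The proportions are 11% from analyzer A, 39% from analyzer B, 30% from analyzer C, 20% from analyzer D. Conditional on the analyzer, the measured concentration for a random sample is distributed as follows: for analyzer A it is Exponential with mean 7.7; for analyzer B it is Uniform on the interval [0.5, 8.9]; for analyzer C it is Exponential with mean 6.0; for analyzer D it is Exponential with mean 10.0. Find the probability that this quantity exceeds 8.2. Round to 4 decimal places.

Conditional on each analyzer, P(X > 8.2): A: 0.34475; B: 0.0833333; C: 0.254955; D: 0.440432.
By total probability, P(X > 8.2) = 0.11·0.34475 + 0.39·0.0833333 + 0.3·0.254955 + 0.2·0.440432 = 0.234995.

0.2350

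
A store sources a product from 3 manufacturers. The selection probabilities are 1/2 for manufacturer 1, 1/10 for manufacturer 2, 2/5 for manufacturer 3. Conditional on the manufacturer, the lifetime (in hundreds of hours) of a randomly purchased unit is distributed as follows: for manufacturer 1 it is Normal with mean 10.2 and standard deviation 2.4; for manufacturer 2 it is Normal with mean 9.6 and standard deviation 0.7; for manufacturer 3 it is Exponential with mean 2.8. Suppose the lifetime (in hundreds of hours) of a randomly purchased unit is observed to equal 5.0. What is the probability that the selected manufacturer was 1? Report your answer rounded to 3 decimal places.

0.249

Likelihoods f(5.0 | ·): 1: 0.0158969; 2: 2.39109e-10; 3: 0.0598847.
Posterior ∝ prior × likelihood. Numerator for 1: 0.5·0.0158969 = 0.00794846.
Normalizing constant: 0.5·0.0158969 + 0.1·2.39109e-10 + 0.4·0.0598847 = 0.0319024.
P(1 | observation) = 0.00794846 / 0.0319024 = 0.24915.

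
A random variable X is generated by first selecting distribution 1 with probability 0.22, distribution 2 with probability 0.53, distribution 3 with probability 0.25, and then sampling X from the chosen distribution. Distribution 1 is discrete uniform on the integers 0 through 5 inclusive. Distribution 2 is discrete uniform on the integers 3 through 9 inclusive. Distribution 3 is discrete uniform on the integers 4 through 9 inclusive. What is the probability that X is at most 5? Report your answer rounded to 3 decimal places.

0.530

Conditional on each component, P(X ≤ 5): 1: 1; 2: 0.428571; 3: 0.333333.
By total probability, P(X ≤ 5) = 0.22·1 + 0.53·0.428571 + 0.25·0.333333 = 0.530476.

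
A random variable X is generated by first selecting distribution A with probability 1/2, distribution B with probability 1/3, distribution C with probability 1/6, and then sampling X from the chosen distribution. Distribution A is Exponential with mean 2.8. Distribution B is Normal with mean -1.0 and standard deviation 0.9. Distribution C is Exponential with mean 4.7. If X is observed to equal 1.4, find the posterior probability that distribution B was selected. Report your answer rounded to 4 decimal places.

0.0304

Likelihoods f(1.4 | ·): A: 0.216618; B: 0.0126622; C: 0.157957.
Posterior ∝ prior × likelihood. Numerator for B: 0.333333·0.0126622 = 0.00422074.
Normalizing constant: 0.5·0.216618 + 0.333333·0.0126622 + 0.166667·0.157957 = 0.138856.
P(B | observation) = 0.00422074 / 0.138856 = 0.0303965.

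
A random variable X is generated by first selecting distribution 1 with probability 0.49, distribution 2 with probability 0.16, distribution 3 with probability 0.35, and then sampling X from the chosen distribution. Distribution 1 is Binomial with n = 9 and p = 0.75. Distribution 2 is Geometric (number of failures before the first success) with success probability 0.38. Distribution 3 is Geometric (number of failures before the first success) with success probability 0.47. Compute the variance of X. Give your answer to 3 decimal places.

9.843

Per component, 1: μ=6.75, E[X²]=47.25; 2: μ=1.63158, E[X²]=6.95568; 3: μ=1.12766, E[X²]=3.67089.
E[X] = 0.49·6.75 + 0.16·1.63158 + 0.35·1.12766 = 3.96323.
E[X²] = 0.49·47.25 + 0.16·6.95568 + 0.35·3.67089 = 25.5502.
Var(X) = E[X²] − (E[X])² = 25.5502 − 15.7072 = 9.843.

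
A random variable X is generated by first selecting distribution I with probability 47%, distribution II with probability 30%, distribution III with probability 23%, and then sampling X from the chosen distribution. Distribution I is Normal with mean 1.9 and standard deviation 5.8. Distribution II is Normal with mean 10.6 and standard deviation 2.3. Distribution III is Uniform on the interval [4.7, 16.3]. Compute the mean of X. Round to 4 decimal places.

6.4880

Component means — I: 1.9; II: 10.6; III: 10.5.
E[X] = 0.47·1.9 + 0.3·10.6 + 0.23·10.5 = 6.488.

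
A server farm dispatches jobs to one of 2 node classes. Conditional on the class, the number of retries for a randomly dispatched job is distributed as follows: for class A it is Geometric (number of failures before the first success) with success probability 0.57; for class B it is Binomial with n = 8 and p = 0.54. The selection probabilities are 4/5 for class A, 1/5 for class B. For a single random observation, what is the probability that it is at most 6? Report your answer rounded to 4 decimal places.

0.9865

Conditional on each class, P(X ≤ 6): A: 0.997282; B: 0.943497.
By total probability, P(X ≤ 6) = 0.8·0.997282 + 0.2·0.943497 = 0.986525.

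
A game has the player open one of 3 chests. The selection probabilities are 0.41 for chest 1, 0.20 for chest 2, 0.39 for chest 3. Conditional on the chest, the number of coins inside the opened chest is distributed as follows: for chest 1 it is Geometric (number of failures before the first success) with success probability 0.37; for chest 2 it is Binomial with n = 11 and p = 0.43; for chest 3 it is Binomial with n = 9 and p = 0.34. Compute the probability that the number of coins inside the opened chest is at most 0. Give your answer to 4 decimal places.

0.1614

Conditional on each chest, P(X ≤ 0): 1: 0.37; 2: 0.00206359; 3: 0.0237627.
By total probability, P(X ≤ 0) = 0.41·0.37 + 0.2·0.00206359 + 0.39·0.0237627 = 0.16138.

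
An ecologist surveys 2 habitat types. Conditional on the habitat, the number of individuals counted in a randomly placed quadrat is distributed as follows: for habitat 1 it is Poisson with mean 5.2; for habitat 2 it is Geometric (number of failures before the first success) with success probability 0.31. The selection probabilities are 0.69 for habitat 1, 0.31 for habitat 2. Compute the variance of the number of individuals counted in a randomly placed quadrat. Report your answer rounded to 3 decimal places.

Per component, 1: μ=5.2, E[X²]=32.24; 2: μ=2.22581, E[X²]=12.1342.
E[X] = 0.69·5.2 + 0.31·2.22581 = 4.278.
E[X²] = 0.69·32.24 + 0.31·12.1342 = 26.0072.
Var(X) = E[X²] − (E[X])² = 26.0072 − 18.3013 = 7.70593.

7.706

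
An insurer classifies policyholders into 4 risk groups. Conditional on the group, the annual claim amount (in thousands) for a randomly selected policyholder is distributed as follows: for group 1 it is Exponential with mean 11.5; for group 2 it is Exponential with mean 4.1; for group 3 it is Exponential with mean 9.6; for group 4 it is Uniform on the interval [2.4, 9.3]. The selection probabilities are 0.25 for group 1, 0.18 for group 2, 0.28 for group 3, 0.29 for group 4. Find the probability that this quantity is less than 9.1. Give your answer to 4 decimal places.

Conditional on each group, P(X < 9.1): 1: 0.546747; 2: 0.891338; 3: 0.612452; 4: 0.971014.
By total probability, P(X < 9.1) = 0.25·0.546747 + 0.18·0.891338 + 0.28·0.612452 + 0.29·0.971014 = 0.750208.

0.7502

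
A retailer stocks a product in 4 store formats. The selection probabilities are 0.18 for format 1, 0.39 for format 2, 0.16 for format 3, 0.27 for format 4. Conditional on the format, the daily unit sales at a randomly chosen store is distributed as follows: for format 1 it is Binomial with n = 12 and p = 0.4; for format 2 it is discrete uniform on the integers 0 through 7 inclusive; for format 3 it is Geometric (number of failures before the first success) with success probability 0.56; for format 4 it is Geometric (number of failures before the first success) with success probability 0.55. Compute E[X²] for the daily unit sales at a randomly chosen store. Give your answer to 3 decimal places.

12.396

For each component E[X²] = Var + (mean)², giving 1: 25.92; 2: 17.5; 3: 2.02041; 4: 2.15702.
Overall E[X²] = 0.18·25.92 + 0.39·17.5 + 0.16·2.02041 + 0.27·2.15702 = 12.3963.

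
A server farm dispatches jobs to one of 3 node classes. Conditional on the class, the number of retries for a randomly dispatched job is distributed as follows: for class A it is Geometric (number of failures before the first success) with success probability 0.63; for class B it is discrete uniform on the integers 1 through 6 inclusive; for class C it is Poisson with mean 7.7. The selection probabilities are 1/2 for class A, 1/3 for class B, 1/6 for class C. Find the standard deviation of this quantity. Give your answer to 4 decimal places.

Per component, A: μ=0.587302, E[X²]=1.27715; B: μ=3.5, E[X²]=15.1667; C: μ=7.7, E[X²]=66.99.
E[X] = 0.5·0.587302 + 0.333333·3.5 + 0.166667·7.7 = 2.74365.
E[X²] = 0.5·1.27715 + 0.333333·15.1667 + 0.166667·66.99 = 16.8591.
Var(X) = E[X²] − (E[X])² = 16.8591 − 7.52762 = 9.33151.
SD(X) = √9.33151 = 3.05475.

3.0548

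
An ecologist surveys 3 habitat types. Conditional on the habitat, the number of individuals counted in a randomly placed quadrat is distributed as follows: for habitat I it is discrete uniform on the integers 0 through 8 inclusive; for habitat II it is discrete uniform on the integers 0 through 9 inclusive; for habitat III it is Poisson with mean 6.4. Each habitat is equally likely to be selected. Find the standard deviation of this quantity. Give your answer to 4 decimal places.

2.8591

Per component, I: μ=4, E[X²]=22.6667; II: μ=4.5, E[X²]=28.5; III: μ=6.4, E[X²]=47.36.
E[X] = 0.333333·4 + 0.333333·4.5 + 0.333333·6.4 = 4.96667.
E[X²] = 0.333333·22.6667 + 0.333333·28.5 + 0.333333·47.36 = 32.8422.
Var(X) = E[X²] − (E[X])² = 32.8422 − 24.6678 = 8.17444.
SD(X) = √8.17444 = 2.8591.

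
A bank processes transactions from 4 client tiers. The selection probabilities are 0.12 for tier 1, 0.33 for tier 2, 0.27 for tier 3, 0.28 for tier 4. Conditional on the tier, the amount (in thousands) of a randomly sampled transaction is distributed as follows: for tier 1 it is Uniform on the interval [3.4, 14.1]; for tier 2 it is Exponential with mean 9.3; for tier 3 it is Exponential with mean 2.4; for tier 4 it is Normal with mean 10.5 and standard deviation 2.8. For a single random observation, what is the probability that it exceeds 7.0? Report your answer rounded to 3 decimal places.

Conditional on each tier, P(X > 7.0): 1: 0.663551; 2: 0.471098; 3: 0.0541138; 4: 0.89435.
By total probability, P(X > 7.0) = 0.12·0.663551 + 0.33·0.471098 + 0.27·0.0541138 + 0.28·0.89435 = 0.500117.

0.500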